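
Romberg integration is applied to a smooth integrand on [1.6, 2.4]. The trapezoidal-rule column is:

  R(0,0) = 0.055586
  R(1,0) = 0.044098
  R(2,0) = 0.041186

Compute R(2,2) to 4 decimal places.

0.0402

Richardson extrapolation on the trapezoidal column (denominator 4−1=3):
R(1,1) = (4·0.044098 − 0.055586) / 3 = 0.040269
R(2,1) = 0.041186 + (0.041186 − 0.044098)/3 = 0.040215
R(2,2) = (16·0.040215 − 0.040269) / 15 = 0.040211
(Column j=1 coincides with Simpson's rule on the same nodes.)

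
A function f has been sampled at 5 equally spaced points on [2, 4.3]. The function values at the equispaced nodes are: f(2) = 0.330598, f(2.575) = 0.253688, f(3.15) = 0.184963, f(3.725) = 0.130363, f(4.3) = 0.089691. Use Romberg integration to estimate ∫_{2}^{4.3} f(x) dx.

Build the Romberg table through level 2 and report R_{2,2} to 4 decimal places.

0.4460

R_{0,0} (trapezoid, 1 panel, h=2.3000): 0.483332
R_{1,0} (trapezoid, 2 panels, h=1.1500): 0.454374
R_{2,0} (trapezoid, 4 panels, h=0.5750): 0.448016
R_{1,1} = 0.454374 + (0.454374 − 0.483332)/3 = 0.444721
R_{2,1} = 0.448016 + (0.448016 − 0.454374)/3 = 0.445897
R_{2,2} = 0.445897 + (0.445897 − 0.444721)/15 = 0.445975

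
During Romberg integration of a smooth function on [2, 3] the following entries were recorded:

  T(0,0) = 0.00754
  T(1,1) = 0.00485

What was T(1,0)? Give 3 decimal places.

0.006

From T(1,1) = (4·T(1,0) − T(0,0))/3, solve for T(1,0):
4·T(1,0) = 3·0.00485 + 0.00754 = 0.02209
T(1,0) = 0.00552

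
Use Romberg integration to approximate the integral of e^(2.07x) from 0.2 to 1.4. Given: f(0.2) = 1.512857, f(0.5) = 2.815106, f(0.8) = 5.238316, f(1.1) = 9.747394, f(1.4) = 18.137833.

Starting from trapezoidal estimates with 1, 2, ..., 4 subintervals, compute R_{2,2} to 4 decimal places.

8.0322

R_{0,0} (trapezoid, 1 panel, h=1.2000): 11.790414
R_{1,0} (trapezoid, 2 panels, h=0.6000): 9.038197
R_{2,0} (trapezoid, 4 panels, h=0.3000): 8.287848
R_{1,1} = 9.038197 + (9.038197 − 11.790414)/3 = 8.120791
R_{2,1} = 8.287848 + (8.287848 − 9.038197)/3 = 8.037732
R_{2,2} = 8.037732 + (8.037732 − 8.120791)/15 = 8.032195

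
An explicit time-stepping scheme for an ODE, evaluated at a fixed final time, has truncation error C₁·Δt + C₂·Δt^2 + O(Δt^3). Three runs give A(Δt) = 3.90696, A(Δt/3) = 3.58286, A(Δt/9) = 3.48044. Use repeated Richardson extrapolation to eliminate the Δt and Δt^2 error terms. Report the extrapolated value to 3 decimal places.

3.430

First eliminate the Δt term (factor 3^1 = 3):
  B₁ = (3·3.58286 − 3.90696)/2 = 3.42081
  B₂ = (3·3.48044 − 3.58286)/2 = 3.42923
Then eliminate the Δt^2 term (factor 3^2 = 9):
  (9·3.42923 − 3.42081)/8 = 3.43028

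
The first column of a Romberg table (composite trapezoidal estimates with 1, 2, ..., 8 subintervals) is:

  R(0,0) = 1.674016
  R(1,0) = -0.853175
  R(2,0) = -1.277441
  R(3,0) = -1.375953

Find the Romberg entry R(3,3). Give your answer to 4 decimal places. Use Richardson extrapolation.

Richardson extrapolation on the trapezoidal column (denominator 4−1=3):
R(1,1) = -0.853175 + (-0.853175 − 1.674016)/3 = -1.695572
R(2,1) = (4·(-1.277441) − (-0.853175)) / 3 = -1.418863
R(3,1) = (4·(-1.375953) − (-1.277441)) / 3 = -1.408790
R(2,2) = -1.418863 + (-1.418863 − (-1.695572))/15 = -1.400416
R(3,2) = (16·(-1.408790) − (-1.418863)) / 15 = -1.408118
R(3,3) = -1.408118 + (-1.408118 − (-1.400416))/63 = -1.408240

-1.4082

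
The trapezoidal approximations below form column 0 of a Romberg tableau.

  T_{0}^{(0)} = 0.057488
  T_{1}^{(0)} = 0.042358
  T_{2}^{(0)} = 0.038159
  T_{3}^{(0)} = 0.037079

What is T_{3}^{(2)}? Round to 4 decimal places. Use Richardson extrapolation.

0.0367

T_{2}^{(1)} = 0.038159 + (0.038159 − 0.042358)/3 = 0.036759
T_{3}^{(1)} = 0.037079 + (0.037079 − 0.038159)/3 = 0.036719
T_{3}^{(2)} = (16·0.036719 − 0.036759) / 15 = 0.036716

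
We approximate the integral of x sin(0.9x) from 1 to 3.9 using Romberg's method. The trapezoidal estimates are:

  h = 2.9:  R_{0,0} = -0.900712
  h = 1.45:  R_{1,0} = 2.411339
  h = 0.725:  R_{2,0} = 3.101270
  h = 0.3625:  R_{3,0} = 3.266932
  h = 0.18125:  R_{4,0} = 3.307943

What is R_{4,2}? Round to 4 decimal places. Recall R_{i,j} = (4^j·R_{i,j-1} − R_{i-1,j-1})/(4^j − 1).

Richardson extrapolation on the trapezoidal column (denominator 4−1=3):
R_{3,1} = (4·3.266932 − 3.101270) / 3 = 3.322153
R_{4,1} = (4·3.307943 − 3.266932) / 3 = 3.321613
R_{4,2} = (16·3.321613 − 3.322153) / 15 = 3.321577
(Column j=1 coincides with Simpson's rule on the same nodes.)

3.3216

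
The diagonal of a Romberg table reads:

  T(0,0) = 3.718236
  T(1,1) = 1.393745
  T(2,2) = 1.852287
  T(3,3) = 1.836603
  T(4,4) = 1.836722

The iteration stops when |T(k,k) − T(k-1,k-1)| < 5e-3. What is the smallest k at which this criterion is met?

k = 4

|T(1,1) − T(0,0)| = 2.324491 ≥ 5e-3
|T(2,2) − T(1,1)| = 0.458542 ≥ 5e-3
|T(3,3) − T(2,2)| = 0.015684 ≥ 5e-3
|T(4,4) − T(3,3)| = 0.000119 < 5e-3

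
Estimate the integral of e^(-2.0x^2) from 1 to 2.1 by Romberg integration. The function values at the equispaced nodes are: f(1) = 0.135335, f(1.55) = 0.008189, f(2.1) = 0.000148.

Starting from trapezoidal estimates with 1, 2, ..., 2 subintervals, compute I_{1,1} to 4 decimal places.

I_{0,0} (trapezoid, 1 panel, h=1.1000): 0.074516
I_{1,0} (trapezoid, 2 panels, h=0.5500): 0.041762
I_{1,1} = 0.041762 + (0.041762 − 0.074516)/3 = 0.030844

0.0308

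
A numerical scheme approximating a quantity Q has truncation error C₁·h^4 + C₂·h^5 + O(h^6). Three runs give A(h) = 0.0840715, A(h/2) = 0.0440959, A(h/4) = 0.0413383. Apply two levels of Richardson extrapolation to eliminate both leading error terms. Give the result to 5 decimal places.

First eliminate the h^4 term (factor 2^4 = 16):
  B₁ = (16·0.0440959 − 0.0840715)/15 = 0.0414309
  B₂ = (16·0.0413383 − 0.0440959)/15 = 0.0411545
Then eliminate the h^5 term (factor 2^5 = 32):
  (32·0.0411545 − 0.0414309)/31 = 0.0411456

0.04115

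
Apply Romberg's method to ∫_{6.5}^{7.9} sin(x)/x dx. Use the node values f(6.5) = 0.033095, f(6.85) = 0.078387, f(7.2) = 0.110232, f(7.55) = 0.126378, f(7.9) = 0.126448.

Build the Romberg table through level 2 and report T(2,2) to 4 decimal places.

0.1399

T(0,0) (trapezoid, 1 panel, h=1.4000): 0.111680
T(1,0) (trapezoid, 2 panels, h=0.7000): 0.133002
T(2,0) (trapezoid, 4 panels, h=0.3500): 0.138169
T(1,1) = 0.133002 + (0.133002 − 0.111680)/3 = 0.140109
T(2,1) = 0.138169 + (0.138169 − 0.133002)/3 = 0.139891
T(2,2) = 0.139891 + (0.139891 − 0.140109)/15 = 0.139876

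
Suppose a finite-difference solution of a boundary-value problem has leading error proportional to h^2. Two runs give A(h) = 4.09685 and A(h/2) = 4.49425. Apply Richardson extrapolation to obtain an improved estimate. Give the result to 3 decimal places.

4.627

Extrapolated value = (4·A(h/2) − A(h)) / (4 − 1)
= (4·4.49425 − 4.09685) / 3
= 13.88015 / 3 = 4.62672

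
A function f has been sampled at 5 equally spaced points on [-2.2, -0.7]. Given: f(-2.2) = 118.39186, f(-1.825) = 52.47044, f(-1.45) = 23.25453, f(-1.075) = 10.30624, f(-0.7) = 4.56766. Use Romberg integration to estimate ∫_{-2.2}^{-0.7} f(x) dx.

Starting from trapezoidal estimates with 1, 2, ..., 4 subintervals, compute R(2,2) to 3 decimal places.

R(0,0) (trapezoid, 1 panel, h=1.5000): 92.21964
R(1,0) (trapezoid, 2 panels, h=0.7500): 63.55072
R(2,0) (trapezoid, 4 panels, h=0.3750): 55.31661
R(1,1) = 63.55072 + (63.55072 − 92.21964)/3 = 53.99441
R(2,1) = 55.31661 + (55.31661 − 63.55072)/3 = 52.57191
R(2,2) = 52.57191 + (52.57191 − 53.99441)/15 = 52.47708

52.477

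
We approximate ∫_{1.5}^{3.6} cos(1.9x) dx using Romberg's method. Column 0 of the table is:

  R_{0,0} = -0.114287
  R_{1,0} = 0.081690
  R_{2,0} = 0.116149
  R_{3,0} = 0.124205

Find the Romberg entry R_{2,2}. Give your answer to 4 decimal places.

Richardson extrapolation on the trapezoidal column (denominator 4−1=3):
R_{1,1} = (4·0.081690 − (-0.114287)) / 3 = 0.147016
R_{2,1} = 0.116149 + (0.116149 − 0.081690)/3 = 0.127635
R_{2,2} = 0.127635 + (0.127635 − 0.147016)/15 = 0.126343

0.1263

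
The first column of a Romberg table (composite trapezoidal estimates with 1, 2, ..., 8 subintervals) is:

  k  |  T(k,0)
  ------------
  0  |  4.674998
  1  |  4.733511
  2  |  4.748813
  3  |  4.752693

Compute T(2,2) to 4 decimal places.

4.7540

Richardson extrapolation on the trapezoidal column (denominator 4−1=3):
T(1,1) = (4·4.733511 − 4.674998) / 3 = 4.753015
T(2,1) = (4·4.748813 − 4.733511) / 3 = 4.753914
T(2,2) = 4.753914 + (4.753914 − 4.753015)/15 = 4.753974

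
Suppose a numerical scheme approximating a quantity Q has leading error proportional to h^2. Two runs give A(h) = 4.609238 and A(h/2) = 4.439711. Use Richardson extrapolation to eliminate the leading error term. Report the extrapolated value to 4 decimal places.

Extrapolated value = (4·A(h/2) − A(h)) / (4 − 1)
= (4·4.439711 − 4.609238) / 3
= 13.149606 / 3 = 4.383202

4.3832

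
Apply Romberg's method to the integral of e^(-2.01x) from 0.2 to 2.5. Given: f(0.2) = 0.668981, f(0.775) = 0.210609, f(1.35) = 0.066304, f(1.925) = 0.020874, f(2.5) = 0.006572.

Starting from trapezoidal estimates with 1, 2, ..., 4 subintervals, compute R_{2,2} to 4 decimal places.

R_{0,0} (trapezoid, 1 panel, h=2.3000): 0.776886
R_{1,0} (trapezoid, 2 panels, h=1.1500): 0.464693
R_{2,0} (trapezoid, 4 panels, h=0.5750): 0.365449
R_{1,1} = 0.464693 + (0.464693 − 0.776886)/3 = 0.360629
R_{2,1} = 0.365449 + (0.365449 − 0.464693)/3 = 0.332368
R_{2,2} = 0.332368 + (0.332368 − 0.360629)/15 = 0.330484

0.3305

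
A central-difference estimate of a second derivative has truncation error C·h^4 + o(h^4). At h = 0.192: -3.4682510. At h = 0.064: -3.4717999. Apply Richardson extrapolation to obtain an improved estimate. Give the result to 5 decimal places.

-3.47184

Extrapolated value = (81·A(h/3) − A(h)) / (81 − 1)
= (81·(-3.4717999) − (-3.4682510)) / 80
= -277.7475409 / 80 = -3.4718443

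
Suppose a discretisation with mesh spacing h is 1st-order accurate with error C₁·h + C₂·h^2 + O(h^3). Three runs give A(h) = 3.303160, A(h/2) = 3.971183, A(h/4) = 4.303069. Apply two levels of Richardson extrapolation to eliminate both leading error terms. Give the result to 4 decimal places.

First eliminate the h term (factor 2^1 = 2):
  B₁ = (2·3.971183 − 3.303160)/1 = 4.639206
  B₂ = (2·4.303069 − 3.971183)/1 = 4.634955
Then eliminate the h^2 term (factor 2^2 = 4):
  (4·4.634955 − 4.639206)/3 = 4.633538

4.6335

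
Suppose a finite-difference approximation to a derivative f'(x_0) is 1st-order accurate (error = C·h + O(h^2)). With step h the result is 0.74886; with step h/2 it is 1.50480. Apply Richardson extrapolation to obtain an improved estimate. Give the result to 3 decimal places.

The leading error scales as h; refining by a factor of 2 reduces it by 2^1 = 2.
Extrapolated value = (2·A(h/2) − A(h)) / (2 − 1)
= (2·1.50480 − 0.74886) / 1
= 2.26074 / 1 = 2.26074

2.261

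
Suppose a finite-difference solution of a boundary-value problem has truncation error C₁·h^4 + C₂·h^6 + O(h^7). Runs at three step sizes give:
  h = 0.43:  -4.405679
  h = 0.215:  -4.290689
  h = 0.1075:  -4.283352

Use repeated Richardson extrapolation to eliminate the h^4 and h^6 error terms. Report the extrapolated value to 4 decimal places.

First eliminate the h^4 term (factor 2^4 = 16):
  B₁ = (16·(-4.290689) − (-4.405679))/15 = -4.283023
  B₂ = (16·(-4.283352) − (-4.290689))/15 = -4.282863
Then eliminate the h^6 term (factor 2^6 = 64):
  (64·(-4.282863) − (-4.283023))/63 = -4.282860

-4.2829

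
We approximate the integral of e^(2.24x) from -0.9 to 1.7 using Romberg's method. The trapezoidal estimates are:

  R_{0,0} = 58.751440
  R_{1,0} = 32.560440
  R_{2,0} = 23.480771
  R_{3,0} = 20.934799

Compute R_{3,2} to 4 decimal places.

Richardson extrapolation on the trapezoidal column (denominator 4−1=3):
R_{2,1} = 23.480771 + (23.480771 − 32.560440)/3 = 20.454215
R_{3,1} = 20.934799 + (20.934799 − 23.480771)/3 = 20.086142
R_{3,2} = (16·20.086142 − 20.454215) / 15 = 20.061604

20.0616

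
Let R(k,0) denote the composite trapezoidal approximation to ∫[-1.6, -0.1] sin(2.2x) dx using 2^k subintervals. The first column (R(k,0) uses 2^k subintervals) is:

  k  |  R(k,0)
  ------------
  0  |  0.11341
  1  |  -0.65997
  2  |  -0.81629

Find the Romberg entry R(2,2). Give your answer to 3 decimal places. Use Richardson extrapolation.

Richardson extrapolation on the trapezoidal column (denominator 4−1=3):
R(1,1) = -0.65997 + (-0.65997 − 0.11341)/3 = -0.91776
R(2,1) = (4·(-0.81629) − (-0.65997)) / 3 = -0.86840
R(2,2) = -0.86840 + (-0.86840 − (-0.91776))/15 = -0.86511

-0.865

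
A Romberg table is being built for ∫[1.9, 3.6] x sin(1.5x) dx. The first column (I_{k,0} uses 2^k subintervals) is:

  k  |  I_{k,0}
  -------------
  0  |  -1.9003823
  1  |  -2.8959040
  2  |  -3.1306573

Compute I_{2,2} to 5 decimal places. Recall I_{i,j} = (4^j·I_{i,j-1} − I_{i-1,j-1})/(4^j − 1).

-3.20765

I_{1,1} = (4·(-2.8959040) − (-1.9003823)) / 3 = -3.2277446
I_{2,1} = -3.1306573 + (-3.1306573 − (-2.8959040))/3 = -3.2089084
I_{2,2} = -3.2089084 + (-3.2089084 − (-3.2277446))/15 = -3.2076527
(Column j=1 coincides with Simpson's rule on the same nodes.)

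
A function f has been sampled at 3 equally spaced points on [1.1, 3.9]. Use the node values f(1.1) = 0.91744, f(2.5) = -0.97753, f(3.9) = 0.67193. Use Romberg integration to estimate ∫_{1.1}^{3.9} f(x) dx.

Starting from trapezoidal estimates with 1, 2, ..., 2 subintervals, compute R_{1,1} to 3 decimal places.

-1.083

R_{0,0} (trapezoid, 1 panel, h=2.8000): 2.22512
R_{1,0} (trapezoid, 2 panels, h=1.4000): -0.25598
R_{1,1} = -0.25598 + (-0.25598 − 2.22512)/3 = -1.08301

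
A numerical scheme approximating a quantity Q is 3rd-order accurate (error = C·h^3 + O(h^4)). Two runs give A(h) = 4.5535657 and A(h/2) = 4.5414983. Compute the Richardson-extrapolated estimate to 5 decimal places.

4.53977

The leading error scales as h^3; refining by a factor of 2 reduces it by 2^3 = 8.
Extrapolated value = (8·A(h/2) − A(h)) / (8 − 1)
= (8·4.5414983 − 4.5535657) / 7
= 31.7784207 / 7 = 4.5397744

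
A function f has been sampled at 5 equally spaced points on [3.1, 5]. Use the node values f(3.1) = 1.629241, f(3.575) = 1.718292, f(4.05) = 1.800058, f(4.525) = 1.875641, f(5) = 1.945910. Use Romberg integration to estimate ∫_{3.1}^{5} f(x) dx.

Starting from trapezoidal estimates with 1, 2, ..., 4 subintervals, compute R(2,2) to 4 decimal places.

3.4122

R(0,0) (trapezoid, 1 panel, h=1.9000): 3.396393
R(1,0) (trapezoid, 2 panels, h=0.9500): 3.408252
R(2,0) (trapezoid, 4 panels, h=0.4750): 3.411244
R(1,1) = 3.408252 + (3.408252 − 3.396393)/3 = 3.412205
R(2,1) = 3.411244 + (3.411244 − 3.408252)/3 = 3.412241
R(2,2) = 3.412241 + (3.412241 − 3.412205)/15 = 3.412243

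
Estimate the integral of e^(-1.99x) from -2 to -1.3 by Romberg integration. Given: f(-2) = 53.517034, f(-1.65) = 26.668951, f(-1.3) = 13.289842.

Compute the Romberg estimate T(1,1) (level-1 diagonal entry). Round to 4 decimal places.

20.2396

T(0,0) (trapezoid, 1 panel, h=0.7000): 23.382407
T(1,0) (trapezoid, 2 panels, h=0.3500): 21.025336
T(1,1) = 21.025336 + (21.025336 − 23.382407)/3 = 20.239646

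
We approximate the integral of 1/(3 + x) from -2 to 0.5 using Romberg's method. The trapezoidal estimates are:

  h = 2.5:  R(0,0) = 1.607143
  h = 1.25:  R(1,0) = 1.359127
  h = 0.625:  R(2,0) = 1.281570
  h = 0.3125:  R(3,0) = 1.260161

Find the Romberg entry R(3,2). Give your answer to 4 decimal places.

R(2,1) = 1.281570 + (1.281570 − 1.359127)/3 = 1.255718
R(3,1) = (4·1.260161 − 1.281570) / 3 = 1.253025
R(3,2) = 1.253025 + (1.253025 − 1.255718)/15 = 1.252845

1.2528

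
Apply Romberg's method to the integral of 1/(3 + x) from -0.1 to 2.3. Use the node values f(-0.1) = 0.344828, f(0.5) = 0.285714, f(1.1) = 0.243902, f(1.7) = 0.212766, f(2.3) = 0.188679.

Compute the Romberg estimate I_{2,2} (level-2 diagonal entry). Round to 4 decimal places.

I_{0,0} (trapezoid, 1 panel, h=2.4000): 0.640208
I_{1,0} (trapezoid, 2 panels, h=1.2000): 0.612787
I_{2,0} (trapezoid, 4 panels, h=0.6000): 0.605481
I_{1,1} = 0.612787 + (0.612787 − 0.640208)/3 = 0.603647
I_{2,1} = 0.605481 + (0.605481 − 0.612787)/3 = 0.603046
I_{2,2} = 0.603046 + (0.603046 − 0.603647)/15 = 0.603006

0.6030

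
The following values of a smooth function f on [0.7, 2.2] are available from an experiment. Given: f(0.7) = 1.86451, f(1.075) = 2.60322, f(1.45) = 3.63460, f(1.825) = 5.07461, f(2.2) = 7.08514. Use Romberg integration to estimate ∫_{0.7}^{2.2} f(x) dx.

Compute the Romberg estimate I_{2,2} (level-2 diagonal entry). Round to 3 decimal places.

5.866

I_{0,0} (trapezoid, 1 panel, h=1.5000): 6.71224
I_{1,0} (trapezoid, 2 panels, h=0.7500): 6.08207
I_{2,0} (trapezoid, 4 panels, h=0.3750): 5.92022
I_{1,1} = 6.08207 + (6.08207 − 6.71224)/3 = 5.87201
I_{2,1} = 5.92022 + (5.92022 − 6.08207)/3 = 5.86627
I_{2,2} = 5.86627 + (5.86627 − 5.87201)/15 = 5.86589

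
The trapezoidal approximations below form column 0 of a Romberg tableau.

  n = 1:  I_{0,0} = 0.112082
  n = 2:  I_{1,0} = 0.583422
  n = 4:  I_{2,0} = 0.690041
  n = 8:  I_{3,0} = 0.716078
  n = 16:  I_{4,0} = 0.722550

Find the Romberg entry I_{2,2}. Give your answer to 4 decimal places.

I_{1,1} = (4·0.583422 − 0.112082) / 3 = 0.740535
I_{2,1} = 0.690041 + (0.690041 − 0.583422)/3 = 0.725581
I_{2,2} = 0.725581 + (0.725581 − 0.740535)/15 = 0.724584
(Column j=1 coincides with Simpson's rule on the same nodes.)

0.7246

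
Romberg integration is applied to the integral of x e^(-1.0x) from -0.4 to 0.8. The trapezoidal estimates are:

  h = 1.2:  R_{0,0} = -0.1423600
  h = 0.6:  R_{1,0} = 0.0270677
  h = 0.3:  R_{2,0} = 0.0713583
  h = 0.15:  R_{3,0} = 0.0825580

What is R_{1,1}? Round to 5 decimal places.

0.08354

Richardson extrapolation on the trapezoidal column (denominator 4−1=3):
R_{1,1} = 0.0270677 + (0.0270677 − (-0.1423600))/3 = 0.0835436
(Column j=1 coincides with Simpson's rule on the same nodes.)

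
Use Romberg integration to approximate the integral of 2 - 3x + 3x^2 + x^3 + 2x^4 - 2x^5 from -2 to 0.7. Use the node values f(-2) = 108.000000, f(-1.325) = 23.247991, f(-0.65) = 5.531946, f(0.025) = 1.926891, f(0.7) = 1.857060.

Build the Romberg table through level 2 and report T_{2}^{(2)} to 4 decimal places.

49.2294

T_{0}^{(0)} (trapezoid, 1 panel, h=2.7000): 148.307031
T_{1}^{(0)} (trapezoid, 2 panels, h=1.3500): 81.621643
T_{2}^{(0)} (trapezoid, 4 panels, h=0.6750): 57.803867
T_{1}^{(1)} = 81.621643 + (81.621643 − 148.307031)/3 = 59.393180
T_{2}^{(1)} = 57.803867 + (57.803867 − 81.621643)/3 = 49.864608
T_{2}^{(2)} = 49.864608 + (49.864608 − 59.393180)/15 = 49.229370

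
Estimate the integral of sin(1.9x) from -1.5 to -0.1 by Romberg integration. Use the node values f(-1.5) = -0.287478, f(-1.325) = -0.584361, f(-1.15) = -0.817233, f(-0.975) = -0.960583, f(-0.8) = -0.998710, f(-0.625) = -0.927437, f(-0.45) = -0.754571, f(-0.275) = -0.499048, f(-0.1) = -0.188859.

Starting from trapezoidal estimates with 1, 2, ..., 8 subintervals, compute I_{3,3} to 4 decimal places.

I_{0,0} (trapezoid, 1 panel, h=1.4000): -0.333436
I_{1,0} (trapezoid, 2 panels, h=0.7000): -0.865815
I_{2,0} (trapezoid, 4 panels, h=0.3500): -0.983039
I_{3,0} (trapezoid, 8 panels, h=0.1750): -1.011520
I_{1,1} = -0.865815 + (-0.865815 − (-0.333436))/3 = -1.043275
I_{2,1} = -0.983039 + (-0.983039 − (-0.865815))/3 = -1.022114
I_{3,1} = -1.011520 + (-1.011520 − (-0.983039))/3 = -1.021014
I_{2,2} = -1.022114 + (-1.022114 − (-1.043275))/15 = -1.020703
I_{3,2} = -1.021014 + (-1.021014 − (-1.022114))/15 = -1.020941
I_{3,3} = -1.020941 + (-1.020941 − (-1.020703))/63 = -1.020945

-1.0209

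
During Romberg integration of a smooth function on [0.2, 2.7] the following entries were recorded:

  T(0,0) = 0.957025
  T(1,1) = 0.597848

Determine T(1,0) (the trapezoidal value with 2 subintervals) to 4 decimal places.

From T(1,1) = (4·T(1,0) − T(0,0))/3, solve for T(1,0):
4·T(1,0) = 3·0.597848 + 0.957025 = 2.750569
T(1,0) = 0.687642

0.6876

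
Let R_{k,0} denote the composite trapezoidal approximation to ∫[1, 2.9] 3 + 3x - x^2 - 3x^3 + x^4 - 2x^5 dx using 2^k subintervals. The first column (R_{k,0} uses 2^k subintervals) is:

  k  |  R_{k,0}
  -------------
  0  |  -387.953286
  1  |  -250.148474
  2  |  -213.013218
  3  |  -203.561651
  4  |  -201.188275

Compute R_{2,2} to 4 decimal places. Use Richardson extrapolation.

-200.3962

R_{1,1} = (4·(-250.148474) − (-387.953286)) / 3 = -204.213537
R_{2,1} = (4·(-213.013218) − (-250.148474)) / 3 = -200.634799
R_{2,2} = -200.634799 + (-200.634799 − (-204.213537))/15 = -200.396216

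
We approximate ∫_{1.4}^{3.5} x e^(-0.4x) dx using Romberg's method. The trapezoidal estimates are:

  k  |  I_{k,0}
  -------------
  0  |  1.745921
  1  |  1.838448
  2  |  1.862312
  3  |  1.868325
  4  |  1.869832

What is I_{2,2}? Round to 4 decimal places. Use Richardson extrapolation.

Richardson extrapolation on the trapezoidal column (denominator 4−1=3):
I_{1,1} = (4·1.838448 − 1.745921) / 3 = 1.869290
I_{2,1} = (4·1.862312 − 1.838448) / 3 = 1.870267
I_{2,2} = 1.870267 + (1.870267 − 1.869290)/15 = 1.870332

1.8703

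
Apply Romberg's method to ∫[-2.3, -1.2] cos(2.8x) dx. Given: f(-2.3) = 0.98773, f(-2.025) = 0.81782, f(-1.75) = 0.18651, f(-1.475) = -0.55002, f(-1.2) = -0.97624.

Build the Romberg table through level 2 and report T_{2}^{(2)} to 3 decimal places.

0.133

T_{0}^{(0)} (trapezoid, 1 panel, h=1.1000): 0.00632
T_{1}^{(0)} (trapezoid, 2 panels, h=0.5500): 0.10574
T_{2}^{(0)} (trapezoid, 4 panels, h=0.2750): 0.12652
T_{1}^{(1)} = 0.10574 + (0.10574 − 0.00632)/3 = 0.13888
T_{2}^{(1)} = 0.12652 + (0.12652 − 0.10574)/3 = 0.13345
T_{2}^{(2)} = 0.13345 + (0.13345 − 0.13888)/15 = 0.13309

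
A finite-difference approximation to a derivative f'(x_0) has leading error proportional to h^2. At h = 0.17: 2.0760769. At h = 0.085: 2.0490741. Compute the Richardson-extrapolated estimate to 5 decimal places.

2.04007

The leading error scales as h^2; refining by a factor of 2 reduces it by 2^2 = 4.
Extrapolated value = (4·A(h/2) − A(h)) / (4 − 1)
= (4·2.0490741 − 2.0760769) / 3
= 6.1202195 / 3 = 2.0400732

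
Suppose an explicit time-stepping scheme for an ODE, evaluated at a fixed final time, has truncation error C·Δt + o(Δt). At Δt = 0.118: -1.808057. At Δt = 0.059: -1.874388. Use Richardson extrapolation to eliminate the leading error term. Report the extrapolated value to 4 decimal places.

-1.9407

The leading error scales as Δt; refining by a factor of 2 reduces it by 2^1 = 2.
Extrapolated value = (2·A(Δt/2) − A(Δt)) / (2 − 1)
= (2·(-1.874388) − (-1.808057)) / 1
= -1.940719 / 1 = -1.940719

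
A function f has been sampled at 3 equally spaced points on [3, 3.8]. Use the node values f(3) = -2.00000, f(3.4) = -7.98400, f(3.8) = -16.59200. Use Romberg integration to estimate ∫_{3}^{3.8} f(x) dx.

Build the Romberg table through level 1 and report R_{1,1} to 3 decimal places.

-6.737

R_{0,0} (trapezoid, 1 panel, h=0.8000): -7.43680
R_{1,0} (trapezoid, 2 panels, h=0.4000): -6.91200
R_{1,1} = -6.91200 + (-6.91200 − (-7.43680))/3 = -6.73707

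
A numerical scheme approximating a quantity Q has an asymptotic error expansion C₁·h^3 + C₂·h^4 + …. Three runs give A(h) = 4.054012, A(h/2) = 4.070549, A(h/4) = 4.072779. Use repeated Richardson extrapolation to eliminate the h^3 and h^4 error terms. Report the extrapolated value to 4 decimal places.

First eliminate the h^3 term (factor 2^3 = 8):
  B₁ = (8·4.070549 − 4.054012)/7 = 4.072911
  B₂ = (8·4.072779 − 4.070549)/7 = 4.073098
Then eliminate the h^4 term (factor 2^4 = 16):
  (16·4.073098 − 4.072911)/15 = 4.073110

4.0731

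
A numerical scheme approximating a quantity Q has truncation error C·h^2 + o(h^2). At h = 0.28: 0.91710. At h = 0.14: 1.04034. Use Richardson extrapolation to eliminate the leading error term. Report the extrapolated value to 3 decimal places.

1.081

The leading error scales as h^2; refining by a factor of 2 reduces it by 2^2 = 4.
Extrapolated value = (4·A(h/2) − A(h)) / (4 − 1)
= (4·1.04034 − 0.91710) / 3
= 3.24426 / 3 = 1.08142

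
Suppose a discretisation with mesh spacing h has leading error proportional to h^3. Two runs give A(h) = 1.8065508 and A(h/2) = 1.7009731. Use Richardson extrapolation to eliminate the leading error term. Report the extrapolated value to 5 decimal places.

1.68589

Extrapolated value = (8·A(h/2) − A(h)) / (8 − 1)
= (8·1.7009731 − 1.8065508) / 7
= 11.8012340 / 7 = 1.6858906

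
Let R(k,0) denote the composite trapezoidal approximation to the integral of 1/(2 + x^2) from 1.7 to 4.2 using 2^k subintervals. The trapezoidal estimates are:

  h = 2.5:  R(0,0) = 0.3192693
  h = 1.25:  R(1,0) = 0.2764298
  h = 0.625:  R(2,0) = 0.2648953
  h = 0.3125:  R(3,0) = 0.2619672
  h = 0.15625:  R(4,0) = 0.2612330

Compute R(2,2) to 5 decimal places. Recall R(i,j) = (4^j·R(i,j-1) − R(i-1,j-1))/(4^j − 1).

Richardson extrapolation on the trapezoidal column (denominator 4−1=3):
R(1,1) = (4·0.2764298 − 0.3192693) / 3 = 0.2621500
R(2,1) = (4·0.2648953 − 0.2764298) / 3 = 0.2610505
R(2,2) = (16·0.2610505 − 0.2621500) / 15 = 0.2609772

0.26098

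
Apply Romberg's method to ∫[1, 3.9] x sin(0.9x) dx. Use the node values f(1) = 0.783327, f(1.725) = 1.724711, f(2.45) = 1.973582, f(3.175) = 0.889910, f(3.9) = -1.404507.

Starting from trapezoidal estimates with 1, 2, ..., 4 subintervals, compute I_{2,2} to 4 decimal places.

I_{0,0} (trapezoid, 1 panel, h=2.9000): -0.900711
I_{1,0} (trapezoid, 2 panels, h=1.4500): 2.411338
I_{2,0} (trapezoid, 4 panels, h=0.7250): 3.101269
I_{1,1} = 2.411338 + (2.411338 − (-0.900711))/3 = 3.515354
I_{2,1} = 3.101269 + (3.101269 − 2.411338)/3 = 3.331246
I_{2,2} = 3.331246 + (3.331246 − 3.515354)/15 = 3.318972

3.3190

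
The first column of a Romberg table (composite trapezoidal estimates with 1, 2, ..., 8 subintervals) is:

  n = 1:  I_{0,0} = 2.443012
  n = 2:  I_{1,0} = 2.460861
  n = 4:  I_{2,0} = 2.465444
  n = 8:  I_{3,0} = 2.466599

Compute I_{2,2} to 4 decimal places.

2.4670

I_{1,1} = (4·2.460861 − 2.443012) / 3 = 2.466811
I_{2,1} = 2.465444 + (2.465444 − 2.460861)/3 = 2.466972
I_{2,2} = (16·2.466972 − 2.466811) / 15 = 2.466983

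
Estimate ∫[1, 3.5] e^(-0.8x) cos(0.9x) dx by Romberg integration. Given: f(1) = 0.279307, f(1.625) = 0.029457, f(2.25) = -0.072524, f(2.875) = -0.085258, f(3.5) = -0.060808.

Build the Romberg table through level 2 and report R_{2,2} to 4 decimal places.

-0.0313

R_{0,0} (trapezoid, 1 panel, h=2.5000): 0.273124
R_{1,0} (trapezoid, 2 panels, h=1.2500): 0.045907
R_{2,0} (trapezoid, 4 panels, h=0.6250): -0.011922
R_{1,1} = 0.045907 + (0.045907 − 0.273124)/3 = -0.029832
R_{2,1} = -0.011922 + (-0.011922 − 0.045907)/3 = -0.031198
R_{2,2} = -0.031198 + (-0.031198 − (-0.029832))/15 = -0.031289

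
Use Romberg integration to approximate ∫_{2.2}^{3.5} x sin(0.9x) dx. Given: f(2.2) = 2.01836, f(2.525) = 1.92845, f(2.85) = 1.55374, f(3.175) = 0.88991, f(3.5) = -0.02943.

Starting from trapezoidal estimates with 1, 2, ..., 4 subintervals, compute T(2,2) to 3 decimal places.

1.773

T(0,0) (trapezoid, 1 panel, h=1.3000): 1.29280
T(1,0) (trapezoid, 2 panels, h=0.6500): 1.65633
T(2,0) (trapezoid, 4 panels, h=0.3250): 1.74413
T(1,1) = 1.65633 + (1.65633 − 1.29280)/3 = 1.77751
T(2,1) = 1.74413 + (1.74413 − 1.65633)/3 = 1.77340
T(2,2) = 1.77340 + (1.77340 − 1.77751)/15 = 1.77313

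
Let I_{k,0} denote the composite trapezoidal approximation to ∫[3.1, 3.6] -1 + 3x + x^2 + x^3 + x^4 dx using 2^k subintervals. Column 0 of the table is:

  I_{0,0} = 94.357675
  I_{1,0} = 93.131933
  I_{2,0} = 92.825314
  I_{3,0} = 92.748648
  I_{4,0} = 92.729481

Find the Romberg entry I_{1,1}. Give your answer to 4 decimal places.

92.7234

I_{1,1} = 93.131933 + (93.131933 − 94.357675)/3 = 92.723352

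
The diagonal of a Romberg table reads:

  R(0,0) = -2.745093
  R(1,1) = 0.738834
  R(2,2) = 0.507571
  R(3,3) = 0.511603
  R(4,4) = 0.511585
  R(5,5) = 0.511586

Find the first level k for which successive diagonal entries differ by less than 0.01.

k = 3

|R(1,1) − R(0,0)| = 3.483927 ≥ 0.01
|R(2,2) − R(1,1)| = 0.231263 ≥ 0.01
|R(3,3) − R(2,2)| = 0.004032 < 0.01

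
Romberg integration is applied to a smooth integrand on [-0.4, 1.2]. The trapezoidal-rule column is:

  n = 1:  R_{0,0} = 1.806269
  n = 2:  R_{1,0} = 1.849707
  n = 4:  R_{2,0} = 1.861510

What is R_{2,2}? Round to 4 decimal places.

Richardson extrapolation on the trapezoidal column (denominator 4−1=3):
R_{1,1} = (4·1.849707 − 1.806269) / 3 = 1.864186
R_{2,1} = (4·1.861510 − 1.849707) / 3 = 1.865444
R_{2,2} = 1.865444 + (1.865444 − 1.864186)/15 = 1.865528
(Column j=1 coincides with Simpson's rule on the same nodes.)

1.8655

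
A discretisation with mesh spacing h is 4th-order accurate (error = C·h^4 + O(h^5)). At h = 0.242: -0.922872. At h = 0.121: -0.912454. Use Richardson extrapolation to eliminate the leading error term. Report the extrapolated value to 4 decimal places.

The leading error scales as h^4; refining by a factor of 2 reduces it by 2^4 = 16.
Extrapolated value = (16·A(h/2) − A(h)) / (16 − 1)
= (16·(-0.912454) − (-0.922872)) / 15
= -13.676392 / 15 = -0.911759

-0.9118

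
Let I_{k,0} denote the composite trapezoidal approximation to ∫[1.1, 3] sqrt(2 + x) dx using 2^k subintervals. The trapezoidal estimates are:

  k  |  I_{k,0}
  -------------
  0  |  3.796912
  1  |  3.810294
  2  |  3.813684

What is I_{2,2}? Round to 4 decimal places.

3.8148

I_{1,1} = (4·3.810294 − 3.796912) / 3 = 3.814755
I_{2,1} = (4·3.813684 − 3.810294) / 3 = 3.814814
I_{2,2} = (16·3.814814 − 3.814755) / 15 = 3.814818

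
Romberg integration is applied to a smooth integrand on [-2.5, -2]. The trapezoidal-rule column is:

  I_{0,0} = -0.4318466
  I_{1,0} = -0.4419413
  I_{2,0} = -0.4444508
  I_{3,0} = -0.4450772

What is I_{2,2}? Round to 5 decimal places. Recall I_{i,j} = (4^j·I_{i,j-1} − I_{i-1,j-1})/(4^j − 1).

-0.44529

Richardson extrapolation on the trapezoidal column (denominator 4−1=3):
I_{1,1} = (4·(-0.4419413) − (-0.4318466)) / 3 = -0.4453062
I_{2,1} = -0.4444508 + (-0.4444508 − (-0.4419413))/3 = -0.4452873
I_{2,2} = (16·(-0.4452873) − (-0.4453062)) / 15 = -0.4452860
(Column j=1 coincides with Simpson's rule on the same nodes.)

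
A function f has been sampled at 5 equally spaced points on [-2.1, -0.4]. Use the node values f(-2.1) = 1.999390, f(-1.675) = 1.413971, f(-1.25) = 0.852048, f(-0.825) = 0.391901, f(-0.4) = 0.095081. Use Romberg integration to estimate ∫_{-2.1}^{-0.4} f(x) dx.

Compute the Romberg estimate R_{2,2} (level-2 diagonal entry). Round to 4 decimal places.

R_{0,0} (trapezoid, 1 panel, h=1.7000): 1.780300
R_{1,0} (trapezoid, 2 panels, h=0.8500): 1.614391
R_{2,0} (trapezoid, 4 panels, h=0.4250): 1.574691
R_{1,1} = 1.614391 + (1.614391 − 1.780300)/3 = 1.559088
R_{2,1} = 1.574691 + (1.574691 − 1.614391)/3 = 1.561458
R_{2,2} = 1.561458 + (1.561458 − 1.559088)/15 = 1.561616

1.5616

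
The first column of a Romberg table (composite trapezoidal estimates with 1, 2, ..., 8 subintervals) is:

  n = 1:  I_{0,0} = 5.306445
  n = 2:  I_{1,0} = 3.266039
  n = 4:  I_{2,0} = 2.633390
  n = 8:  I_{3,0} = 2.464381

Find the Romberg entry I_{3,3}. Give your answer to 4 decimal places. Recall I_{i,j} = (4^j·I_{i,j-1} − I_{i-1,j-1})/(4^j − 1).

2.4070

Richardson extrapolation on the trapezoidal column (denominator 4−1=3):
I_{1,1} = (4·3.266039 − 5.306445) / 3 = 2.585904
I_{2,1} = (4·2.633390 − 3.266039) / 3 = 2.422507
I_{3,1} = (4·2.464381 − 2.633390) / 3 = 2.408045
I_{2,2} = 2.422507 + (2.422507 − 2.585904)/15 = 2.411614
I_{3,2} = (16·2.408045 − 2.422507) / 15 = 2.407081
I_{3,3} = 2.407081 + (2.407081 − 2.411614)/63 = 2.407009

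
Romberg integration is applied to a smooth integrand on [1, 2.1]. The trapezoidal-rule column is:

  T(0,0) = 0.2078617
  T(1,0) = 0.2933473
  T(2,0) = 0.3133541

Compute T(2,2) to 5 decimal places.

0.31990

Richardson extrapolation on the trapezoidal column (denominator 4−1=3):
T(1,1) = (4·0.2933473 − 0.2078617) / 3 = 0.3218425
T(2,1) = (4·0.3133541 − 0.2933473) / 3 = 0.3200230
T(2,2) = 0.3200230 + (0.3200230 − 0.3218425)/15 = 0.3199017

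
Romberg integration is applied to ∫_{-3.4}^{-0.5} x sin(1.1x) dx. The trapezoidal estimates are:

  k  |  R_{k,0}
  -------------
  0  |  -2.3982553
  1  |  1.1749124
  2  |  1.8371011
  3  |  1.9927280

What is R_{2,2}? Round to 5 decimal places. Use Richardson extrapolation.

R_{1,1} = (4·1.1749124 − (-2.3982553)) / 3 = 2.3659683
R_{2,1} = (4·1.8371011 − 1.1749124) / 3 = 2.0578307
R_{2,2} = (16·2.0578307 − 2.3659683) / 15 = 2.0372882

2.03729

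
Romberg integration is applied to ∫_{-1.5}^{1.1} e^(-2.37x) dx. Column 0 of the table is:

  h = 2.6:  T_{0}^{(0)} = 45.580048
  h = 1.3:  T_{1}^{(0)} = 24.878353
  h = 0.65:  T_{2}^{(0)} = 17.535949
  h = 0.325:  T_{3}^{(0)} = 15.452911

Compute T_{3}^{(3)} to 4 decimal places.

14.7340

Richardson extrapolation on the trapezoidal column (denominator 4−1=3):
T_{1}^{(1)} = 24.878353 + (24.878353 − 45.580048)/3 = 17.977788
T_{2}^{(1)} = 17.535949 + (17.535949 − 24.878353)/3 = 15.088481
T_{3}^{(1)} = (4·15.452911 − 17.535949) / 3 = 14.758565
T_{2}^{(2)} = 15.088481 + (15.088481 − 17.977788)/15 = 14.895861
T_{3}^{(2)} = (16·14.758565 − 15.088481) / 15 = 14.736571
T_{3}^{(3)} = (64·14.736571 − 14.895861) / 63 = 14.734043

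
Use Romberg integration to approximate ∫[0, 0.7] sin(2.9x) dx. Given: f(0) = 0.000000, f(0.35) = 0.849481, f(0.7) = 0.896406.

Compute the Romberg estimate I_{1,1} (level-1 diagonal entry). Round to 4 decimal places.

I_{0,0} (trapezoid, 1 panel, h=0.7000): 0.313742
I_{1,0} (trapezoid, 2 panels, h=0.3500): 0.454189
I_{1,1} = 0.454189 + (0.454189 − 0.313742)/3 = 0.501005

0.5010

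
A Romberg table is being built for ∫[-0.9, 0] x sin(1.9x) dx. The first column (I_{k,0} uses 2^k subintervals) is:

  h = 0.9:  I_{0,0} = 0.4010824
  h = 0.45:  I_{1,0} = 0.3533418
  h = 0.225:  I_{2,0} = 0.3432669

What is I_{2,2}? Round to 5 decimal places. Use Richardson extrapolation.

I_{1,1} = 0.3533418 + (0.3533418 − 0.4010824)/3 = 0.3374283
I_{2,1} = 0.3432669 + (0.3432669 − 0.3533418)/3 = 0.3399086
I_{2,2} = 0.3399086 + (0.3399086 − 0.3374283)/15 = 0.3400740

0.34007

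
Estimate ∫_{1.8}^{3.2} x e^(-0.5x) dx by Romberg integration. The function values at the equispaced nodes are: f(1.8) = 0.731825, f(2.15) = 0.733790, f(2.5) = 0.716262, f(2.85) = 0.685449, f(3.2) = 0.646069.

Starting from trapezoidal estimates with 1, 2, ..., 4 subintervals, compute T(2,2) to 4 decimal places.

T(0,0) (trapezoid, 1 panel, h=1.4000): 0.964526
T(1,0) (trapezoid, 2 panels, h=0.7000): 0.983646
T(2,0) (trapezoid, 4 panels, h=0.3500): 0.988557
T(1,1) = 0.983646 + (0.983646 − 0.964526)/3 = 0.990019
T(2,1) = 0.988557 + (0.988557 − 0.983646)/3 = 0.990194
T(2,2) = 0.990194 + (0.990194 − 0.990019)/15 = 0.990206

0.9902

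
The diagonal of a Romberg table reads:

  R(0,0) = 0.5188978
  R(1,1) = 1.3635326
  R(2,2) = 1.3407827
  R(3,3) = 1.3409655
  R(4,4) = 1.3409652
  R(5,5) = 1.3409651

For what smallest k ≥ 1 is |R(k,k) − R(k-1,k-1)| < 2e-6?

|R(1,1) − R(0,0)| = 0.8446348 ≥ 2e-6
|R(2,2) − R(1,1)| = 0.0227499 ≥ 2e-6
|R(3,3) − R(2,2)| = 0.0001828 ≥ 2e-6
|R(4,4) − R(3,3)| = 0.0000003 < 2e-6

k = 4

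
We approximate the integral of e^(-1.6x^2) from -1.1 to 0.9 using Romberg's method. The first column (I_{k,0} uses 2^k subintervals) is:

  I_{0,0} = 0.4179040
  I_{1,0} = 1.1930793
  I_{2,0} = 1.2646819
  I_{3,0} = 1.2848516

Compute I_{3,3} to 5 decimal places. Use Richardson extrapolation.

I_{1,1} = 1.1930793 + (1.1930793 − 0.4179040)/3 = 1.4514711
I_{2,1} = 1.2646819 + (1.2646819 − 1.1930793)/3 = 1.2885494
I_{3,1} = 1.2848516 + (1.2848516 − 1.2646819)/3 = 1.2915748
I_{2,2} = (16·1.2885494 − 1.4514711) / 15 = 1.2776880
I_{3,2} = 1.2915748 + (1.2915748 − 1.2885494)/15 = 1.2917765
I_{3,3} = (64·1.2917765 − 1.2776880) / 63 = 1.2920001

1.29200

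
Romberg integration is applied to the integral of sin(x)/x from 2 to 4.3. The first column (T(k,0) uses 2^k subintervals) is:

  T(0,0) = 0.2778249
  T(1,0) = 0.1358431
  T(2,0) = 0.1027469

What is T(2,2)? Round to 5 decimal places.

0.09193

Richardson extrapolation on the trapezoidal column (denominator 4−1=3):
T(1,1) = 0.1358431 + (0.1358431 − 0.2778249)/3 = 0.0885158
T(2,1) = 0.1027469 + (0.1027469 − 0.1358431)/3 = 0.0917148
T(2,2) = 0.0917148 + (0.0917148 − 0.0885158)/15 = 0.0919281
(Column j=1 coincides with Simpson's rule on the same nodes.)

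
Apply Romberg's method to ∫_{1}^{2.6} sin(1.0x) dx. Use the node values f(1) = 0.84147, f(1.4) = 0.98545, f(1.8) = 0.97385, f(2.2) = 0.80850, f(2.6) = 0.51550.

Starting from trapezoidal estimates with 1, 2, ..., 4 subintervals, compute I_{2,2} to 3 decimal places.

I_{0,0} (trapezoid, 1 panel, h=1.6000): 1.08558
I_{1,0} (trapezoid, 2 panels, h=0.8000): 1.32187
I_{2,0} (trapezoid, 4 panels, h=0.4000): 1.37851
I_{1,1} = 1.32187 + (1.32187 − 1.08558)/3 = 1.40063
I_{2,1} = 1.37851 + (1.37851 − 1.32187)/3 = 1.39739
I_{2,2} = 1.39739 + (1.39739 − 1.40063)/15 = 1.39717

1.397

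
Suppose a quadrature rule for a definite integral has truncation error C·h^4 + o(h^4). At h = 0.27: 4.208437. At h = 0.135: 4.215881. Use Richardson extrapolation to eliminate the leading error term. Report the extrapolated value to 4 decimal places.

4.2164

The leading error scales as h^4; refining by a factor of 2 reduces it by 2^4 = 16.
Extrapolated value = (16·A(h/2) − A(h)) / (16 − 1)
= (16·4.215881 − 4.208437) / 15
= 63.245659 / 15 = 4.216377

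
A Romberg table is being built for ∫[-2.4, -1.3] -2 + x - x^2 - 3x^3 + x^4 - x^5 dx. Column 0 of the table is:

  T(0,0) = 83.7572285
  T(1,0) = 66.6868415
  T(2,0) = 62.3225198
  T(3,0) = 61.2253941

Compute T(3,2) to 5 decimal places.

T(2,1) = (4·62.3225198 − 66.6868415) / 3 = 60.8677459
T(3,1) = (4·61.2253941 − 62.3225198) / 3 = 60.8596855
T(3,2) = 60.8596855 + (60.8596855 − 60.8677459)/15 = 60.8591481

60.85915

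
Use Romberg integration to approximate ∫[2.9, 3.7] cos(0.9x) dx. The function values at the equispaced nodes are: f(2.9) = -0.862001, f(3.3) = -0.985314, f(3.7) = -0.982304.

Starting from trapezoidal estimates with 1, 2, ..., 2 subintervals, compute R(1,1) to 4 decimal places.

-0.7714

R(0,0) (trapezoid, 1 panel, h=0.8000): -0.737722
R(1,0) (trapezoid, 2 panels, h=0.4000): -0.762987
R(1,1) = -0.762987 + (-0.762987 − (-0.737722))/3 = -0.771409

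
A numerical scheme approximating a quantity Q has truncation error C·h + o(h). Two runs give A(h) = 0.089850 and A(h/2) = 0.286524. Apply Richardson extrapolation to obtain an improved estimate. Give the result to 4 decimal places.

0.4832

Extrapolated value = (2·A(h/2) − A(h)) / (2 − 1)
= (2·0.286524 − 0.089850) / 1
= 0.483198 / 1 = 0.483198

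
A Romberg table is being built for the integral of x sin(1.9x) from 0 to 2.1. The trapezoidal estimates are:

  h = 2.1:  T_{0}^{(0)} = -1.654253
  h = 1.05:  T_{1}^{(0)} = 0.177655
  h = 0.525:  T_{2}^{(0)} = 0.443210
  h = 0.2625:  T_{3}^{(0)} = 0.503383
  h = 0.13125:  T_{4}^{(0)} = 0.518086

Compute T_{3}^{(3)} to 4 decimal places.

0.5230

Richardson extrapolation on the trapezoidal column (denominator 4−1=3):
T_{1}^{(1)} = (4·0.177655 − (-1.654253)) / 3 = 0.788291
T_{2}^{(1)} = 0.443210 + (0.443210 − 0.177655)/3 = 0.531728
T_{3}^{(1)} = (4·0.503383 − 0.443210) / 3 = 0.523441
T_{2}^{(2)} = 0.531728 + (0.531728 − 0.788291)/15 = 0.514624
T_{3}^{(2)} = (16·0.523441 − 0.531728) / 15 = 0.522889
T_{3}^{(3)} = (64·0.522889 − 0.514624) / 63 = 0.523020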